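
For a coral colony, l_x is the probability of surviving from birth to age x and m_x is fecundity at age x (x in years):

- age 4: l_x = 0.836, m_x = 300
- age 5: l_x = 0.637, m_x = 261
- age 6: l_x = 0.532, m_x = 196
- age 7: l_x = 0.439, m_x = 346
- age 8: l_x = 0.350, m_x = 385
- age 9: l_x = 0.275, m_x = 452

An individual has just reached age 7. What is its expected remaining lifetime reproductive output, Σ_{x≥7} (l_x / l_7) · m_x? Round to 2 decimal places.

l_7 = 0.439. Conditional survival from age 7 to x is l_x / l_7.
  x=7: (0.439/0.439) × 346 = 346.0000
  x=8: (0.350/0.439) × 385 = 306.9476
  x=9: (0.275/0.439) × 452 = 283.1435
Sum = 346.0000 + 306.9476 + 283.1435 = 936.0911

936.09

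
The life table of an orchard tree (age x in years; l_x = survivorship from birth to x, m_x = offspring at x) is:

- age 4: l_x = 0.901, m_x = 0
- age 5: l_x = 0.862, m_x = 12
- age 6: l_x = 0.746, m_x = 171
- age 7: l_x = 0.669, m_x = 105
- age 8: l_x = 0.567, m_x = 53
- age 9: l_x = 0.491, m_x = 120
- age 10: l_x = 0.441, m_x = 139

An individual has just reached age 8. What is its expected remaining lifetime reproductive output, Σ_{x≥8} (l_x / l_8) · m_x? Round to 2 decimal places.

265.03

l_8 = 0.567. Conditional survival from age 8 to x is l_x / l_8.
  x=8: (0.567/0.567) × 53 = 53.0000
  x=9: (0.491/0.567) × 120 = 103.9153
  x=10: (0.441/0.567) × 139 = 108.1111
Sum = 53.0000 + 103.9153 + 108.1111 = 265.0265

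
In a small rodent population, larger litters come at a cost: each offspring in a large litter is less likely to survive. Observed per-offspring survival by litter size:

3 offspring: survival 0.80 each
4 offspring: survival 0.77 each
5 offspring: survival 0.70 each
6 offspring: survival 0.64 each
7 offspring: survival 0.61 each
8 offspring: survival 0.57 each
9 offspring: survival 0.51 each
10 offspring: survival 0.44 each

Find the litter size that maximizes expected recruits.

9

Expected recruits = c × s(c):
  c=3: 3 × 0.80 = 2.400
  c=4: 4 × 0.77 = 3.080
  c=5: 5 × 0.70 = 3.500
  c=6: 6 × 0.64 = 3.840
  c=7: 7 × 0.61 = 4.270
  c=8: 8 × 0.57 = 4.560
  c=9: 9 × 0.51 = 4.590
  c=10: 10 × 0.44 = 4.400
Maximum at c = 9 (4.590 recruits).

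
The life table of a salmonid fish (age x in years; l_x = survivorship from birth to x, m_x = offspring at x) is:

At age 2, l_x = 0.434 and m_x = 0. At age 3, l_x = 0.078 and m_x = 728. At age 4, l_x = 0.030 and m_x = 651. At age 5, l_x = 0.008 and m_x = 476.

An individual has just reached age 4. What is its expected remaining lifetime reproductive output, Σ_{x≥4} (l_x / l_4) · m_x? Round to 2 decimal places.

777.93

l_4 = 0.030. Conditional survival from age 4 to x is l_x / l_4.
  x=4: (0.030/0.030) × 651 = 651.0000
  x=5: (0.008/0.030) × 476 = 126.9333
Sum = 651.0000 + 126.9333 = 777.9333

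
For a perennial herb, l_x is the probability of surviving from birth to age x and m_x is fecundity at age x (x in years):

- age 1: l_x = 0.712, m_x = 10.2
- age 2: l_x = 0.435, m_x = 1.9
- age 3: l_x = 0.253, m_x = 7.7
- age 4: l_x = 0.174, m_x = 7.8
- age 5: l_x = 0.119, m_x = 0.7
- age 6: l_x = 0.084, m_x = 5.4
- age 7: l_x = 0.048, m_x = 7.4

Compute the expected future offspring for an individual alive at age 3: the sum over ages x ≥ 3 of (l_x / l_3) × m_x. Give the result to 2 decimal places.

l_3 = 0.253. Conditional survival from age 3 to x is l_x / l_3.
  x=3: (0.253/0.253) × 7.7 = 7.7000
  x=4: (0.174/0.253) × 7.8 = 5.3644
  x=5: (0.119/0.253) × 0.7 = 0.3292
  x=6: (0.084/0.253) × 5.4 = 1.7929
  x=7: (0.048/0.253) × 7.4 = 1.4040
Sum = 7.7000 + 5.3644 + 0.3292 + 1.7929 + 1.4040 = 16.5905

16.59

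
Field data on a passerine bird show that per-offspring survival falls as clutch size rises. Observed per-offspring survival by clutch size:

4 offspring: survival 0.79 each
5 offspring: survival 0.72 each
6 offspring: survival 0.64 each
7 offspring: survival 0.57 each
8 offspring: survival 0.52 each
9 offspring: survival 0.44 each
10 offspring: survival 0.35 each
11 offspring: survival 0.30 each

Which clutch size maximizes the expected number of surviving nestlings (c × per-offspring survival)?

Expected surviving nestlings = c × s(c):
  c=4: 4 × 0.79 = 3.160
  c=5: 5 × 0.72 = 3.600
  c=6: 6 × 0.64 = 3.840
  c=7: 7 × 0.57 = 3.990
  c=8: 8 × 0.52 = 4.160
  c=9: 9 × 0.44 = 3.960
  c=10: 10 × 0.35 = 3.500
  c=11: 11 × 0.30 = 3.300
Maximum at c = 8 (4.160 surviving nestlings).

8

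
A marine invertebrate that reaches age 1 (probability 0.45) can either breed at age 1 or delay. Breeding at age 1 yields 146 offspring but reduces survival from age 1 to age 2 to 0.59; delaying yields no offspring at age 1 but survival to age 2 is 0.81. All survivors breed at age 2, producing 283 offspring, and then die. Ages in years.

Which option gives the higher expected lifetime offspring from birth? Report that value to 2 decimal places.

breed at age 1: R₀ = 0.45 × (146 + 0.59 × 283) = 0.45 × 312.9700 = 140.8365
delay to age 2: R₀ = 0.45 × (0.81 × 283) = 0.45 × 229.2300 = 103.1535
Higher: breed at age 1 (140.8365).

140.84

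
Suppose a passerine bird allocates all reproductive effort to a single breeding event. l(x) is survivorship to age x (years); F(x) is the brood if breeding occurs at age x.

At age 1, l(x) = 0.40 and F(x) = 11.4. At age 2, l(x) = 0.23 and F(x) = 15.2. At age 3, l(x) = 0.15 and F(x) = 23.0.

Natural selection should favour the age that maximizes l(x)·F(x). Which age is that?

1

Expected offspring if breeding at age x = l(x) × F(x):
  age 1: 0.40 × 11.4 = 4.560
  age 2: 0.23 × 15.2 = 3.496
  age 3: 0.15 × 23.0 = 3.450
Maximum at age 1 (4.560).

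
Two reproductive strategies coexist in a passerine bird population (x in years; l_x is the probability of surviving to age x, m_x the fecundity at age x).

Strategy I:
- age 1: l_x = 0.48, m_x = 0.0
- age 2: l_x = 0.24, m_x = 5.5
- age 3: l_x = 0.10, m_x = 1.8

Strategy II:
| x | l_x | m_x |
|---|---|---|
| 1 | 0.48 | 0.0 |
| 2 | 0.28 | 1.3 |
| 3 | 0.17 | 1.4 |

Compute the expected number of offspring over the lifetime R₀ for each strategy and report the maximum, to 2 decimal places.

Strategy I: R₀ = 0.48×0.0 + 0.24×5.5 + 0.10×1.8 = 1.5000
Strategy II: R₀ = 0.48×0.0 + 0.28×1.3 + 0.17×1.4 = 0.6020
Highest R₀: strategy I with 1.5000.

1.50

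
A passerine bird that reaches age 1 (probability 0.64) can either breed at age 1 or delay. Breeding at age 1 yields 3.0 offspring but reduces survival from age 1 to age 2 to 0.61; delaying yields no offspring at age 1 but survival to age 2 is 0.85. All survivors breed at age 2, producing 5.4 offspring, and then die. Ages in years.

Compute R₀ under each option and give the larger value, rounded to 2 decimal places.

breed at age 1: R₀ = 0.64 × (3.0 + 0.61 × 5.4) = 0.64 × 6.2940 = 4.0282
delay to age 2: R₀ = 0.64 × (0.85 × 5.4) = 0.64 × 4.5900 = 2.9376
Higher: breed at age 1 (4.0282).

4.03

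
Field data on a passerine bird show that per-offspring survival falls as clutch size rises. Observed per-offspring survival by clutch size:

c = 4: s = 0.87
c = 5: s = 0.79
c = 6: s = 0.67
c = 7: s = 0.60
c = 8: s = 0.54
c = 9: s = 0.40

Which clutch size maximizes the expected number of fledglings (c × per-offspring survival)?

8

Expected fledglings = c × s(c):
  c=4: 4 × 0.87 = 3.480
  c=5: 5 × 0.79 = 3.950
  c=6: 6 × 0.67 = 4.020
  c=7: 7 × 0.60 = 4.200
  c=8: 8 × 0.54 = 4.320
  c=9: 9 × 0.40 = 3.600
Maximum at c = 8 (4.320 fledglings).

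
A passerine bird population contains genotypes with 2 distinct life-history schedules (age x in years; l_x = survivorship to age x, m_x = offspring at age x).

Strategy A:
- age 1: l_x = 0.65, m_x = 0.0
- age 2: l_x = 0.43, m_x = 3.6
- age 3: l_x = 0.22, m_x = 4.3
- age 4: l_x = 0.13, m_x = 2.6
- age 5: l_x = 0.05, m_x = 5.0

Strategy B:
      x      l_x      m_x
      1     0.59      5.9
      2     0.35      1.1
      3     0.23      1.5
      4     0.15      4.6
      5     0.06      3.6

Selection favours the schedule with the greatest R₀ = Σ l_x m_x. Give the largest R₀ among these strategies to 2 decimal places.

5.12

Strategy A: R₀ = 0.65×0.0 + 0.43×3.6 + 0.22×4.3 + 0.13×2.6 + 0.05×5.0 = 3.0820
Strategy B: R₀ = 0.59×5.9 + 0.35×1.1 + 0.23×1.5 + 0.15×4.6 + 0.06×3.6 = 5.1170
Highest R₀: strategy B with 5.1170.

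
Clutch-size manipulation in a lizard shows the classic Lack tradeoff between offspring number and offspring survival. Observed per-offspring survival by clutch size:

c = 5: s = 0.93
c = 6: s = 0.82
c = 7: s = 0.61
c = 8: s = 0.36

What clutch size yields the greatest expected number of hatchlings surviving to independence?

Expected hatchlings surviving to independence = c × s(c):
  c=5: 5 × 0.93 = 4.650
  c=6: 6 × 0.82 = 4.920
  c=7: 7 × 0.61 = 4.270
  c=8: 8 × 0.36 = 2.880
Maximum at c = 6 (4.920 hatchlings surviving to independence).

6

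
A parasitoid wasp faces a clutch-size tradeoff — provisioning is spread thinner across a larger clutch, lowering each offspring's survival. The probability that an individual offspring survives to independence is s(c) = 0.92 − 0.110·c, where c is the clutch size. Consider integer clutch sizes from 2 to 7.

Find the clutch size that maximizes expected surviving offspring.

4

Expected surviving offspring = c × s(c):
  c=2: 2 × 0.700 = 1.400
  c=3: 3 × 0.590 = 1.770
  c=4: 4 × 0.480 = 1.920
  c=5: 5 × 0.370 = 1.850
  c=6: 6 × 0.260 = 1.560
  c=7: 7 × 0.150 = 1.050
Maximum at c = 4 (1.920 surviving offspring).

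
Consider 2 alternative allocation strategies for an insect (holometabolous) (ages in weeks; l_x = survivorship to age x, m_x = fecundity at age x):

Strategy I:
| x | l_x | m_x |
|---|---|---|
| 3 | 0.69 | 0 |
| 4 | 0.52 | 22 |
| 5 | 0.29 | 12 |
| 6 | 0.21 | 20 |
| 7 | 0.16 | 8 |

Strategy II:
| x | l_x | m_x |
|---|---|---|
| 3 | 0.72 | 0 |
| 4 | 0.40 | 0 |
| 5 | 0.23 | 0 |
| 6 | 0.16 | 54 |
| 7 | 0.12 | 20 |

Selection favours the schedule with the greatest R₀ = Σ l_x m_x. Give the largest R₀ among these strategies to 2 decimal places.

20.40

Strategy I: R₀ = 0.69×0 + 0.52×22 + 0.29×12 + 0.21×20 + 0.16×8 = 20.4000
Strategy II: R₀ = 0.72×0 + 0.40×0 + 0.23×0 + 0.16×54 + 0.12×20 = 11.0400
Highest R₀: strategy I with 20.4000.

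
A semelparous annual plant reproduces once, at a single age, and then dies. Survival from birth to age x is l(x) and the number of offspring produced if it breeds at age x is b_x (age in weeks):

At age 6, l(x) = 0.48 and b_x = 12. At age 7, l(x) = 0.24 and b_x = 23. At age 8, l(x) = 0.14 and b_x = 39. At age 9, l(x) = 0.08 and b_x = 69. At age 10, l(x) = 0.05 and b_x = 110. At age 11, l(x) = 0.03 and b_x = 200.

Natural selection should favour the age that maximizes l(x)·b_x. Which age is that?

Expected offspring if breeding at age x = l(x) × b_x:
  age 6: 0.48 × 12 = 5.760
  age 7: 0.24 × 23 = 5.520
  age 8: 0.14 × 39 = 5.460
  age 9: 0.08 × 69 = 5.520
  age 10: 0.05 × 110 = 5.500
  age 11: 0.03 × 200 = 6.000
Maximum at age 11 (6.000).

11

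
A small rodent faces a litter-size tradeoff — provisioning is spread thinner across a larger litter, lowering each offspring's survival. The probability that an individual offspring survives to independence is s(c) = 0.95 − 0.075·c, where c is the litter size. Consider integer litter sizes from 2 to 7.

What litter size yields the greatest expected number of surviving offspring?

6

Expected surviving offspring = c × s(c):
  c=2: 2 × 0.800 = 1.600
  c=3: 3 × 0.725 = 2.175
  c=4: 4 × 0.650 = 2.600
  c=5: 5 × 0.575 = 2.875
  c=6: 6 × 0.500 = 3.000
  c=7: 7 × 0.425 = 2.975
Maximum at c = 6 (3.000 surviving offspring).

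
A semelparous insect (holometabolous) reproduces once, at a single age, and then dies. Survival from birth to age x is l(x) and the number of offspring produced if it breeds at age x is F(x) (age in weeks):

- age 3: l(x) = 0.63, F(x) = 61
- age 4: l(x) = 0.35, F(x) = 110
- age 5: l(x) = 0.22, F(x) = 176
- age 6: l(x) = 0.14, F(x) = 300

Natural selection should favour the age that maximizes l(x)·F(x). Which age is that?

6

Expected offspring if breeding at age x = l(x) × F(x):
  age 3: 0.63 × 61 = 38.430
  age 4: 0.35 × 110 = 38.500
  age 5: 0.22 × 176 = 38.720
  age 6: 0.14 × 300 = 42.000
Maximum at age 6 (42.000).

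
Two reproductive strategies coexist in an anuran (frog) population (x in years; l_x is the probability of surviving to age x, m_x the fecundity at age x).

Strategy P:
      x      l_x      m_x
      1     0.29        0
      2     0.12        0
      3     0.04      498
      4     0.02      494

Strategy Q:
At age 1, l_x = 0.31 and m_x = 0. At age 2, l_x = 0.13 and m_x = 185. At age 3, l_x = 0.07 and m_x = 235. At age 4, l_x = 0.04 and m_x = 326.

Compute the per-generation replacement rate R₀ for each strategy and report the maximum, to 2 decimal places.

Strategy P: R₀ = 0.29×0 + 0.12×0 + 0.04×498 + 0.02×494 = 29.8000
Strategy Q: R₀ = 0.31×0 + 0.13×185 + 0.07×235 + 0.04×326 = 53.5400
Highest R₀: strategy Q with 53.5400.

53.54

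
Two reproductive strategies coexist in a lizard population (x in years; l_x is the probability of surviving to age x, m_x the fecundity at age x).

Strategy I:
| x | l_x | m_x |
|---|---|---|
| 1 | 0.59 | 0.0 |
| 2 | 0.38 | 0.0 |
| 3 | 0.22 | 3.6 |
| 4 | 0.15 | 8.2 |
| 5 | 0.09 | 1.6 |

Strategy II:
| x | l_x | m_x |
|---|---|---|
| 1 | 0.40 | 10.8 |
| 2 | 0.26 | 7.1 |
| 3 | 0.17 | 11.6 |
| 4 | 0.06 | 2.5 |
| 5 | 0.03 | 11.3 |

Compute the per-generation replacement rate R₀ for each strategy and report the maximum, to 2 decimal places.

8.63

Strategy I: R₀ = 0.59×0.0 + 0.38×0.0 + 0.22×3.6 + 0.15×8.2 + 0.09×1.6 = 2.1660
Strategy II: R₀ = 0.40×10.8 + 0.26×7.1 + 0.17×11.6 + 0.06×2.5 + 0.03×11.3 = 8.6270
Highest R₀: strategy II with 8.6270.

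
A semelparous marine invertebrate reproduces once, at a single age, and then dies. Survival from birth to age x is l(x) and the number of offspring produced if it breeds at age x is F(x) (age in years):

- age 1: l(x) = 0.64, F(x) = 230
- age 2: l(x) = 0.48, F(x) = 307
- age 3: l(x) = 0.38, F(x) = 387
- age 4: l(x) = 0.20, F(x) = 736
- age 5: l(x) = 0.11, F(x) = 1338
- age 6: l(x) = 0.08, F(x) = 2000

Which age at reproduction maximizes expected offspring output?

Expected offspring if breeding at age x = l(x) × F(x):
  age 1: 0.64 × 230 = 147.200
  age 2: 0.48 × 307 = 147.360
  age 3: 0.38 × 387 = 147.060
  age 4: 0.20 × 736 = 147.200
  age 5: 0.11 × 1338 = 147.180
  age 6: 0.08 × 2000 = 160.000
Maximum at age 6 (160.000).

6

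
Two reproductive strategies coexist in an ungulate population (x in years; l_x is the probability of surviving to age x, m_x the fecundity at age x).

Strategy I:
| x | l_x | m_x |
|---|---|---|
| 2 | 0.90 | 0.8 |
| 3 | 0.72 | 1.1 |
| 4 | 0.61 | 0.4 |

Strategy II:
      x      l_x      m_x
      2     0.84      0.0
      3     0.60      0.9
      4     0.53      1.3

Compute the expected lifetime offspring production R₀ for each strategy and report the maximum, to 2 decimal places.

Strategy I: R₀ = 0.90×0.8 + 0.72×1.1 + 0.61×0.4 = 1.7560
Strategy II: R₀ = 0.84×0.0 + 0.60×0.9 + 0.53×1.3 = 1.2290
Highest R₀: strategy I with 1.7560.

1.76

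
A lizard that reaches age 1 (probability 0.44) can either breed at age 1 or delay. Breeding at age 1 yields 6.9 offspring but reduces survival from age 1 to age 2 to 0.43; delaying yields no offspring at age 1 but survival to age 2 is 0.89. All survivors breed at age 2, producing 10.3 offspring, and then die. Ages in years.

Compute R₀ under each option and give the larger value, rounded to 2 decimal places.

4.98

breed at age 1: R₀ = 0.44 × (6.9 + 0.43 × 10.3) = 0.44 × 11.3290 = 4.9848
delay to age 2: R₀ = 0.44 × (0.89 × 10.3) = 0.44 × 9.1670 = 4.0335
Higher: breed at age 1 (4.9848).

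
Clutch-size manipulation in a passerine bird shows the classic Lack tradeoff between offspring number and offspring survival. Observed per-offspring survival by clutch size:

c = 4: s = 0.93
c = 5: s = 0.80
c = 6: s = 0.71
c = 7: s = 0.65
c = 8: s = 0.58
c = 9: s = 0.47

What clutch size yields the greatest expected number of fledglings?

8

Expected fledglings = c × s(c):
  c=4: 4 × 0.93 = 3.720
  c=5: 5 × 0.80 = 4.000
  c=6: 6 × 0.71 = 4.260
  c=7: 7 × 0.65 = 4.550
  c=8: 8 × 0.58 = 4.640
  c=9: 9 × 0.47 = 4.230
Maximum at c = 8 (4.640 fledglings).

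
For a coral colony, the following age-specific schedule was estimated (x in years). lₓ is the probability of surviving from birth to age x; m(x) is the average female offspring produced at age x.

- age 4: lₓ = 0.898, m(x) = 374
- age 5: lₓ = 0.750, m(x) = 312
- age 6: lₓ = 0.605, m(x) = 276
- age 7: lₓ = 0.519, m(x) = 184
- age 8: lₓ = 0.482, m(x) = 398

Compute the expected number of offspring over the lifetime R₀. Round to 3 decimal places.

R₀ = Σ lₓ m(x):
  age 4: 0.898 × 374 = 335.8520
  age 5: 0.750 × 312 = 234.0000
  age 6: 0.605 × 276 = 166.9800
  age 7: 0.519 × 184 = 95.4960
  age 8: 0.482 × 398 = 191.8360
R₀ = 335.8520 + 234.0000 + 166.9800 + 95.4960 + 191.8360 = 1024.1640

1024.164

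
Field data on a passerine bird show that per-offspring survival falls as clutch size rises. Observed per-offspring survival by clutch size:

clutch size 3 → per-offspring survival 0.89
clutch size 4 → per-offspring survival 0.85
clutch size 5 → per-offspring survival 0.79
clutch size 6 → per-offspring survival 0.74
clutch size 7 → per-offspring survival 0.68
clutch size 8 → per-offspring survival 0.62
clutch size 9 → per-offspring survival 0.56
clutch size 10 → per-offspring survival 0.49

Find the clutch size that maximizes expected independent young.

9

Expected independent young = c × s(c):
  c=3: 3 × 0.89 = 2.670
  c=4: 4 × 0.85 = 3.400
  c=5: 5 × 0.79 = 3.950
  c=6: 6 × 0.74 = 4.440
  c=7: 7 × 0.68 = 4.760
  c=8: 8 × 0.62 = 4.960
  c=9: 9 × 0.56 = 5.040
  c=10: 10 × 0.49 = 4.900
Maximum at c = 9 (5.040 independent young).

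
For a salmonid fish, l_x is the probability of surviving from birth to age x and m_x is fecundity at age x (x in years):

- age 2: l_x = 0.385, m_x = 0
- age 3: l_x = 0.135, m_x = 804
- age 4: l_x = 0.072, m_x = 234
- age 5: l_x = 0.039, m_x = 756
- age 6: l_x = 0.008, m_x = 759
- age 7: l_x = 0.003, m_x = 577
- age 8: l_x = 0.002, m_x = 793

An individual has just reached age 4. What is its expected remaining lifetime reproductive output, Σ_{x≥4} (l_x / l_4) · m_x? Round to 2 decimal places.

773.90

l_4 = 0.072. Conditional survival from age 4 to x is l_x / l_4.
  x=4: (0.072/0.072) × 234 = 234.0000
  x=5: (0.039/0.072) × 756 = 409.5000
  x=6: (0.008/0.072) × 759 = 84.3333
  x=7: (0.003/0.072) × 577 = 24.0417
  x=8: (0.002/0.072) × 793 = 22.0278
Sum = 234.0000 + 409.5000 + 84.3333 + 24.0417 + 22.0278 = 773.9028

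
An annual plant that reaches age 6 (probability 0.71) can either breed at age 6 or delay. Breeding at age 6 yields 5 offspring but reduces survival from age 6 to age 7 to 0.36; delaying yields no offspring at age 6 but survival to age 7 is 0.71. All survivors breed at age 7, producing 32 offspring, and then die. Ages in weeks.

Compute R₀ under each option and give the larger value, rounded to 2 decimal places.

16.13

breed at age 6: R₀ = 0.71 × (5 + 0.36 × 32) = 0.71 × 16.5200 = 11.7292
delay to age 7: R₀ = 0.71 × (0.71 × 32) = 0.71 × 22.7200 = 16.1312
Higher: delay to age 7 (16.1312).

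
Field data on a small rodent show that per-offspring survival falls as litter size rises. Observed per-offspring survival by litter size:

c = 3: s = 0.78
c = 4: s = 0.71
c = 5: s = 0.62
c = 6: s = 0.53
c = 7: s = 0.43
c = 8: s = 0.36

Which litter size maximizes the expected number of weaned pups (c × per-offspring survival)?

Expected weaned pups = c × s(c):
  c=3: 3 × 0.78 = 2.340
  c=4: 4 × 0.71 = 2.840
  c=5: 5 × 0.62 = 3.100
  c=6: 6 × 0.53 = 3.180
  c=7: 7 × 0.43 = 3.010
  c=8: 8 × 0.36 = 2.880
Maximum at c = 6 (3.180 weaned pups).

6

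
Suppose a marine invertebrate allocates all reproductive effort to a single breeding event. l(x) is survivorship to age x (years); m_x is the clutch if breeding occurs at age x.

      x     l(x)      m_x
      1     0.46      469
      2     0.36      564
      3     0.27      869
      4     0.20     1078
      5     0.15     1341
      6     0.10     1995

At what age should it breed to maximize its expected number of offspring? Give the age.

3

Expected offspring if breeding at age x = l(x) × m_x:
  age 1: 0.46 × 469 = 215.740
  age 2: 0.36 × 564 = 203.040
  age 3: 0.27 × 869 = 234.630
  age 4: 0.20 × 1078 = 215.600
  age 5: 0.15 × 1341 = 201.150
  age 6: 0.10 × 1995 = 199.500
Maximum at age 3 (234.630).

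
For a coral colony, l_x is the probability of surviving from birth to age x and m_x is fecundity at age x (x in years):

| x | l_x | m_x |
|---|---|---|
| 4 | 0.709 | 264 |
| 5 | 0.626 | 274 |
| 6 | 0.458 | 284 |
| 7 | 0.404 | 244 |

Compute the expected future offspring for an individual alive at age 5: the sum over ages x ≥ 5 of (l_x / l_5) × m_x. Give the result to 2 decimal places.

639.25

l_5 = 0.626. Conditional survival from age 5 to x is l_x / l_5.
  x=5: (0.626/0.626) × 274 = 274.0000
  x=6: (0.458/0.626) × 284 = 207.7827
  x=7: (0.404/0.626) × 244 = 157.4696
Sum = 274.0000 + 207.7827 + 157.4696 = 639.2524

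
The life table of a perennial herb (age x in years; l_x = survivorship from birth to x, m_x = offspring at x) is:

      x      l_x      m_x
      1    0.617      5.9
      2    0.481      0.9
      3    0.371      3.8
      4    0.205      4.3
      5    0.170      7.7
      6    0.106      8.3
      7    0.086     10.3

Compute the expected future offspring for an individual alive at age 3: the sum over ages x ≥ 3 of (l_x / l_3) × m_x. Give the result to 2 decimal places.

14.46

l_3 = 0.371. Conditional survival from age 3 to x is l_x / l_3.
  x=3: (0.371/0.371) × 3.8 = 3.8000
  x=4: (0.205/0.371) × 4.3 = 2.3760
  x=5: (0.170/0.371) × 7.7 = 3.5283
  x=6: (0.106/0.371) × 8.3 = 2.3714
  x=7: (0.086/0.371) × 10.3 = 2.3876
Sum = 3.8000 + 2.3760 + 3.5283 + 2.3714 + 2.3876 = 14.4633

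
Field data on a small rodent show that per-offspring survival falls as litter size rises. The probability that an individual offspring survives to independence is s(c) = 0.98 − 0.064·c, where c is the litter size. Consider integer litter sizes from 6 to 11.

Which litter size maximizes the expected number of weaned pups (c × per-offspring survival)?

8

Expected weaned pups = c × s(c):
  c=6: 6 × 0.596 = 3.576
  c=7: 7 × 0.532 = 3.724
  c=8: 8 × 0.468 = 3.744
  c=9: 9 × 0.404 = 3.636
  c=10: 10 × 0.340 = 3.400
  c=11: 11 × 0.276 = 3.036
Maximum at c = 8 (3.744 weaned pups).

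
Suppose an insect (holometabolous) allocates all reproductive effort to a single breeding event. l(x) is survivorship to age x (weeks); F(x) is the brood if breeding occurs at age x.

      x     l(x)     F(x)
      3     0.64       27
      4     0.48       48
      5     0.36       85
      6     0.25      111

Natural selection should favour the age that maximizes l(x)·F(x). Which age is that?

Expected offspring if breeding at age x = l(x) × F(x):
  age 3: 0.64 × 27 = 17.280
  age 4: 0.48 × 48 = 23.040
  age 5: 0.36 × 85 = 30.600
  age 6: 0.25 × 111 = 27.750
Maximum at age 5 (30.600).

5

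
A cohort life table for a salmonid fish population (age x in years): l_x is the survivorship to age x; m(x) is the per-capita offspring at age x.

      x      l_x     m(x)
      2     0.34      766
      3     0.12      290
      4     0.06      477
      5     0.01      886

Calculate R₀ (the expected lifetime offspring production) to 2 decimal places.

R₀ = Σ l_x m(x):
  age 2: 0.34 × 766 = 260.4400
  age 3: 0.12 × 290 = 34.8000
  age 4: 0.06 × 477 = 28.6200
  age 5: 0.01 × 886 = 8.8600
R₀ = 260.4400 + 34.8000 + 28.6200 + 8.8600 = 332.7200

332.72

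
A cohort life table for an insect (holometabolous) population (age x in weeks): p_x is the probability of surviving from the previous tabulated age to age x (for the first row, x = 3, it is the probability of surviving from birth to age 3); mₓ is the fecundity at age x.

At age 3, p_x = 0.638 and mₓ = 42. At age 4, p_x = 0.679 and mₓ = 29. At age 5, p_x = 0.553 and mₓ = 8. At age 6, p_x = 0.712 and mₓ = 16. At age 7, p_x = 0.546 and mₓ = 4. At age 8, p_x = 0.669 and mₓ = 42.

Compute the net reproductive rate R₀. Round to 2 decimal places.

46.99

Survivorship from birth: l_x = p_3·p_4·…·p_x.
  l_3 = 0.63800
  l_4 = 0.43320
  l_5 = 0.23956
  l_6 = 0.17057
  l_7 = 0.09313
  l_8 = 0.06230
R₀ = Σ l_x mₓ:
  age 3: 0.63800 × 42 = 26.7960
  age 4: 0.43320 × 29 = 12.5628
  age 5: 0.23956 × 8 = 1.9165
  age 6: 0.17057 × 16 = 2.7291
  age 7: 0.09313 × 4 = 0.3725
  age 8: 0.06230 × 42 = 2.6166
R₀ = 26.7960 + 12.5628 + 1.9165 + 2.7291 + 0.3725 + 2.6166 = 46.9935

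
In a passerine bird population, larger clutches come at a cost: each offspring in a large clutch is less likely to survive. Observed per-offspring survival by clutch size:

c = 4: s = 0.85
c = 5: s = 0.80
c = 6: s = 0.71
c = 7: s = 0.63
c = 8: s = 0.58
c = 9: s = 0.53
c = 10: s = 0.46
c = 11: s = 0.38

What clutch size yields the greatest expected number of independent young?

9

Expected independent young = c × s(c):
  c=4: 4 × 0.85 = 3.400
  c=5: 5 × 0.80 = 4.000
  c=6: 6 × 0.71 = 4.260
  c=7: 7 × 0.63 = 4.410
  c=8: 8 × 0.58 = 4.640
  c=9: 9 × 0.53 = 4.770
  c=10: 10 × 0.46 = 4.600
  c=11: 11 × 0.38 = 4.180
Maximum at c = 9 (4.770 independent young).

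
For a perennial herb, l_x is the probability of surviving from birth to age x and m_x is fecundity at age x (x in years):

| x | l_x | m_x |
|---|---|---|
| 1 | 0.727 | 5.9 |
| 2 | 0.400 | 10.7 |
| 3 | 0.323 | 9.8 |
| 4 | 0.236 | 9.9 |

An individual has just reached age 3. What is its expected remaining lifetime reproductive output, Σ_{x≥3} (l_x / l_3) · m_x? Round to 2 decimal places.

l_3 = 0.323. Conditional survival from age 3 to x is l_x / l_3.
  x=3: (0.323/0.323) × 9.8 = 9.8000
  x=4: (0.236/0.323) × 9.9 = 7.2334
Sum = 9.8000 + 7.2334 = 17.0334

17.03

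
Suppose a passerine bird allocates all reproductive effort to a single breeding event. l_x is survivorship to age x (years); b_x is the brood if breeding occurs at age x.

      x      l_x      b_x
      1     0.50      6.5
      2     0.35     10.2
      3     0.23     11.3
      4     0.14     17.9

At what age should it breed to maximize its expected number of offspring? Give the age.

2

Expected offspring if breeding at age x = l_x × b_x:
  age 1: 0.50 × 6.5 = 3.250
  age 2: 0.35 × 10.2 = 3.570
  age 3: 0.23 × 11.3 = 2.599
  age 4: 0.14 × 17.9 = 2.506
Maximum at age 2 (3.570).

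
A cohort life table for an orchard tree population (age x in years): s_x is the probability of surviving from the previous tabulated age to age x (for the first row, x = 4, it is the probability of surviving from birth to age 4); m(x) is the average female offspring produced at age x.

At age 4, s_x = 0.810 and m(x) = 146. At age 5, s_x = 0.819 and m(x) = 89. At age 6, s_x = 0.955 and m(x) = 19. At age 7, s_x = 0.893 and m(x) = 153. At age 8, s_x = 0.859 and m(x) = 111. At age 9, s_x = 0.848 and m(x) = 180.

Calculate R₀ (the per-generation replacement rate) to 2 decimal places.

Survivorship from birth: l_x = s_4·s_5·…·s_x.
  l_4 = 0.81000
  l_5 = 0.66339
  l_6 = 0.63354
  l_7 = 0.56575
  l_8 = 0.48598
  l_9 = 0.41211
R₀ = Σ l_x m(x):
  age 4: 0.81000 × 146 = 118.2600
  age 5: 0.66339 × 89 = 59.0417
  age 6: 0.63354 × 19 = 12.0373
  age 7: 0.56575 × 153 = 86.5597
  age 8: 0.48598 × 111 = 53.9438
  age 9: 0.41211 × 180 = 74.1798
R₀ = 118.2600 + 59.0417 + 12.0373 + 86.5597 + 53.9438 + 74.1798 = 404.0223

404.02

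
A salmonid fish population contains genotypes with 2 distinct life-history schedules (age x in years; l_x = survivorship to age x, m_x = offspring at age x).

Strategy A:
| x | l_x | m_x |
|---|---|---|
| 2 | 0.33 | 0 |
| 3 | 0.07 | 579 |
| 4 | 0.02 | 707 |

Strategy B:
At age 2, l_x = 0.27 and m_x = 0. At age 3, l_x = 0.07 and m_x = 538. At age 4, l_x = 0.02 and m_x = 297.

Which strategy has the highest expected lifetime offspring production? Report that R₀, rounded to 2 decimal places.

54.67

Strategy A: R₀ = 0.33×0 + 0.07×579 + 0.02×707 = 54.6700
Strategy B: R₀ = 0.27×0 + 0.07×538 + 0.02×297 = 43.6000
Highest R₀: strategy A with 54.6700.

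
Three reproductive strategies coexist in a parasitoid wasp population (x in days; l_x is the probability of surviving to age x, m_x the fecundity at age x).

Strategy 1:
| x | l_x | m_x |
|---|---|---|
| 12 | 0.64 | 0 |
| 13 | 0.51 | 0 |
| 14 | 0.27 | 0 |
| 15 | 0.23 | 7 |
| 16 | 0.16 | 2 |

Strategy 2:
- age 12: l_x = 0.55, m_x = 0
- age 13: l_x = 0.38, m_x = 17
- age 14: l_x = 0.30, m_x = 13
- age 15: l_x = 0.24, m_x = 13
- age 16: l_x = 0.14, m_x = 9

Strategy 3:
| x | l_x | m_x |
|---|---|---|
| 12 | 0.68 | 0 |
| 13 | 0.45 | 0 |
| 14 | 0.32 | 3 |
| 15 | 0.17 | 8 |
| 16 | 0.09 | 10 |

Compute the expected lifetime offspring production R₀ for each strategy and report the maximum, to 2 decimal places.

14.74

Strategy 1: R₀ = 0.64×0 + 0.51×0 + 0.27×0 + 0.23×7 + 0.16×2 = 1.9300
Strategy 2: R₀ = 0.55×0 + 0.38×17 + 0.30×13 + 0.24×13 + 0.14×9 = 14.7400
Strategy 3: R₀ = 0.68×0 + 0.45×0 + 0.32×3 + 0.17×8 + 0.09×10 = 3.2200
Highest R₀: strategy 2 with 14.7400.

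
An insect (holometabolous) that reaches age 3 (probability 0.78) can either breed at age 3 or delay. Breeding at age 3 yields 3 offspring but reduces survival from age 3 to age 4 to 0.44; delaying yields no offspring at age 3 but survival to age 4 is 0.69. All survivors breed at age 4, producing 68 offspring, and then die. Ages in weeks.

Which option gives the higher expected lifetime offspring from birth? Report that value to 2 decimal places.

36.60

breed at age 3: R₀ = 0.78 × (3 + 0.44 × 68) = 0.78 × 32.9200 = 25.6776
delay to age 4: R₀ = 0.78 × (0.69 × 68) = 0.78 × 46.9200 = 36.5976
Higher: delay to age 4 (36.5976).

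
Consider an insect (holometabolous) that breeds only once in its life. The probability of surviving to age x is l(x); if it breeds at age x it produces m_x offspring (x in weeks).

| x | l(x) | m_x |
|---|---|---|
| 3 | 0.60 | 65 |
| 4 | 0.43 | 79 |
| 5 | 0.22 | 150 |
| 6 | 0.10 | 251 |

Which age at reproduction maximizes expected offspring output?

3

Expected offspring if breeding at age x = l(x) × m_x:
  age 3: 0.60 × 65 = 39.000
  age 4: 0.43 × 79 = 33.970
  age 5: 0.22 × 150 = 33.000
  age 6: 0.10 × 251 = 25.100
Maximum at age 3 (39.000).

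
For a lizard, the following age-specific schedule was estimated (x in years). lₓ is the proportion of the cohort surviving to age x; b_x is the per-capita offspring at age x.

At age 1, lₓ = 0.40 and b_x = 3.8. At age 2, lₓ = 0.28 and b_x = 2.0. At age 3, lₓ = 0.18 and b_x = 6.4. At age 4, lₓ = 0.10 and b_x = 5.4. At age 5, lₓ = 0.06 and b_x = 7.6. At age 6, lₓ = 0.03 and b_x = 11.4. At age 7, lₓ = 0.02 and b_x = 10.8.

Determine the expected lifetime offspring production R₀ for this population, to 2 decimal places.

4.79

R₀ = Σ lₓ b_x:
  age 1: 0.40 × 3.8 = 1.5200
  age 2: 0.28 × 2.0 = 0.5600
  age 3: 0.18 × 6.4 = 1.1520
  age 4: 0.10 × 5.4 = 0.5400
  age 5: 0.06 × 7.6 = 0.4560
  age 6: 0.03 × 11.4 = 0.3420
  age 7: 0.02 × 10.8 = 0.2160
R₀ = 1.5200 + 0.5600 + 1.1520 + 0.5400 + 0.4560 + 0.3420 + 0.2160 = 4.7860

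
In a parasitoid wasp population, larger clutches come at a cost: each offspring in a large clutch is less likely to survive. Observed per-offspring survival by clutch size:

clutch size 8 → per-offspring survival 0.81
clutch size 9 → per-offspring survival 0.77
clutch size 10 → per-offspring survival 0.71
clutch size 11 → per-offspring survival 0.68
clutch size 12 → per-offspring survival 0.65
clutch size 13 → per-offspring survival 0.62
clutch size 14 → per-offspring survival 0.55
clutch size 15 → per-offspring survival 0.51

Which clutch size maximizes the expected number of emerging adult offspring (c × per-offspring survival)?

Expected emerging adult offspring = c × s(c):
  c=8: 8 × 0.81 = 6.480
  c=9: 9 × 0.77 = 6.930
  c=10: 10 × 0.71 = 7.100
  c=11: 11 × 0.68 = 7.480
  c=12: 12 × 0.65 = 7.800
  c=13: 13 × 0.62 = 8.060
  c=14: 14 × 0.55 = 7.700
  c=15: 15 × 0.51 = 7.650
Maximum at c = 13 (8.060 emerging adult offspring).

13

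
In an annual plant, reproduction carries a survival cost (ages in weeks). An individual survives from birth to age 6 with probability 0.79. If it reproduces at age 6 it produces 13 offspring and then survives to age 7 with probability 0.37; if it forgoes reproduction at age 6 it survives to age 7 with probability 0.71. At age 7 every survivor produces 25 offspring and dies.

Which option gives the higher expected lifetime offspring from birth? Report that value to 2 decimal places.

17.58

breed at age 6: R₀ = 0.79 × (13 + 0.37 × 25) = 0.79 × 22.2500 = 17.5775
delay to age 7: R₀ = 0.79 × (0.71 × 25) = 0.79 × 17.7500 = 14.0225
Higher: breed at age 6 (17.5775).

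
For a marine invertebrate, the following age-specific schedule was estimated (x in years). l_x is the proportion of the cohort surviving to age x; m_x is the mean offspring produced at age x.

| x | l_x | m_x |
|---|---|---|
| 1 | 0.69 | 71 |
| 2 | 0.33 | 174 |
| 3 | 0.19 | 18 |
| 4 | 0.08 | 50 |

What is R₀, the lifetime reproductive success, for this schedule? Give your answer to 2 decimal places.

R₀ = Σ l_x m_x:
  age 1: 0.69 × 71 = 48.9900
  age 2: 0.33 × 174 = 57.4200
  age 3: 0.19 × 18 = 3.4200
  age 4: 0.08 × 50 = 4.0000
R₀ = 48.9900 + 57.4200 + 3.4200 + 4.0000 = 113.8300

113.83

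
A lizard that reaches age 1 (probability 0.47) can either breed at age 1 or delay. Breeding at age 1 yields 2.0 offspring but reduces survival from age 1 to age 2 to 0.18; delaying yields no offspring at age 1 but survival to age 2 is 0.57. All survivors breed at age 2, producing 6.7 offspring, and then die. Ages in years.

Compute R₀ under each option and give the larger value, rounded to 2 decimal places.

breed at age 1: R₀ = 0.47 × (2.0 + 0.18 × 6.7) = 0.47 × 3.2060 = 1.5068
delay to age 2: R₀ = 0.47 × (0.57 × 6.7) = 0.47 × 3.8190 = 1.7949
Higher: delay to age 2 (1.7949).

1.79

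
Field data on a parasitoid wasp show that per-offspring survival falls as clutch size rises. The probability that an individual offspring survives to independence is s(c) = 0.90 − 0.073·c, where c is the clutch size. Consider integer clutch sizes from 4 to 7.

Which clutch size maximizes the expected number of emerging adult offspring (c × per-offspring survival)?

6

Expected emerging adult offspring = c × s(c):
  c=4: 4 × 0.608 = 2.432
  c=5: 5 × 0.535 = 2.675
  c=6: 6 × 0.462 = 2.772
  c=7: 7 × 0.389 = 2.723
Maximum at c = 6 (2.772 emerging adult offspring).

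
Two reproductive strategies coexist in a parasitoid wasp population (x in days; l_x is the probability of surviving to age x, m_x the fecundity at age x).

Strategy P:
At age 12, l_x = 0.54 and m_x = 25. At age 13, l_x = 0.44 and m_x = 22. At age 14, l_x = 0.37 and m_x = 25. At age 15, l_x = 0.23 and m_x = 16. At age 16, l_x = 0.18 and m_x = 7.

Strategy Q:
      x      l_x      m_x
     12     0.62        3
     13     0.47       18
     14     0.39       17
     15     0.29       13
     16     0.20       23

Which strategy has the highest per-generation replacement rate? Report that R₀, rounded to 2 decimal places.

37.37

Strategy P: R₀ = 0.54×25 + 0.44×22 + 0.37×25 + 0.23×16 + 0.18×7 = 37.3700
Strategy Q: R₀ = 0.62×3 + 0.47×18 + 0.39×17 + 0.29×13 + 0.20×23 = 25.3200
Highest R₀: strategy P with 37.3700.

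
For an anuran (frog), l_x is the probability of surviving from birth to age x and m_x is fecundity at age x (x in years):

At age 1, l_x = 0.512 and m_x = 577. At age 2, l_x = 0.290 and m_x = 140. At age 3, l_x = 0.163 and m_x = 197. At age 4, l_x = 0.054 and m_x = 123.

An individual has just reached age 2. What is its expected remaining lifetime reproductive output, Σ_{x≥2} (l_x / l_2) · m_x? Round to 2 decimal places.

273.63

l_2 = 0.290. Conditional survival from age 2 to x is l_x / l_2.
  x=2: (0.290/0.290) × 140 = 140.0000
  x=3: (0.163/0.290) × 197 = 110.7276
  x=4: (0.054/0.290) × 123 = 22.9034
Sum = 140.0000 + 110.7276 + 22.9034 = 273.6310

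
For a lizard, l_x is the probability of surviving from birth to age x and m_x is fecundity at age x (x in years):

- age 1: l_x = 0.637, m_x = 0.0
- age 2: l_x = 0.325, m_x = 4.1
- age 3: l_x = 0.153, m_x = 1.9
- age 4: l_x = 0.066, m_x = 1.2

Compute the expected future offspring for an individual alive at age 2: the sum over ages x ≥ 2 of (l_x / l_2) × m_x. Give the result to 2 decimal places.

5.24

l_2 = 0.325. Conditional survival from age 2 to x is l_x / l_2.
  x=2: (0.325/0.325) × 4.1 = 4.1000
  x=3: (0.153/0.325) × 1.9 = 0.8945
  x=4: (0.066/0.325) × 1.2 = 0.2437
Sum = 4.1000 + 0.8945 + 0.2437 = 5.2382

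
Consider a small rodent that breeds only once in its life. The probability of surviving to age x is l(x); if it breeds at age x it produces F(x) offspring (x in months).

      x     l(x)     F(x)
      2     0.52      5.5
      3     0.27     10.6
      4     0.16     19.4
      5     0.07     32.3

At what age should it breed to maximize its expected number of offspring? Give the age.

4

Expected offspring if breeding at age x = l(x) × F(x):
  age 2: 0.52 × 5.5 = 2.860
  age 3: 0.27 × 10.6 = 2.862
  age 4: 0.16 × 19.4 = 3.104
  age 5: 0.07 × 32.3 = 2.261
Maximum at age 4 (3.104).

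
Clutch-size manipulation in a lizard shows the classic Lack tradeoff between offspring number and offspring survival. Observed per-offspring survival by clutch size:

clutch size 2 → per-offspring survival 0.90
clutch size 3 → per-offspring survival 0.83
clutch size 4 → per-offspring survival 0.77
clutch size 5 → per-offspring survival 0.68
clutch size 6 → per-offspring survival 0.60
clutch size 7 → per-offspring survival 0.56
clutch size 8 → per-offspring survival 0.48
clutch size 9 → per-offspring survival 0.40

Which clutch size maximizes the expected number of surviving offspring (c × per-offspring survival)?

Expected surviving offspring = c × s(c):
  c=2: 2 × 0.90 = 1.800
  c=3: 3 × 0.83 = 2.490
  c=4: 4 × 0.77 = 3.080
  c=5: 5 × 0.68 = 3.400
  c=6: 6 × 0.60 = 3.600
  c=7: 7 × 0.56 = 3.920
  c=8: 8 × 0.48 = 3.840
  c=9: 9 × 0.40 = 3.600
Maximum at c = 7 (3.920 surviving offspring).

7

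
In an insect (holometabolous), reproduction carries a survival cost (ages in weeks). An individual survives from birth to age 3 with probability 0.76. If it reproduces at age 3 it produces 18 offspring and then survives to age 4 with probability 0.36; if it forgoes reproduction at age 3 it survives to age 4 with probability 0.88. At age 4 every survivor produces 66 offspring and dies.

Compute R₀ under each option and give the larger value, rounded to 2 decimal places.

breed at age 3: R₀ = 0.76 × (18 + 0.36 × 66) = 0.76 × 41.7600 = 31.7376
delay to age 4: R₀ = 0.76 × (0.88 × 66) = 0.76 × 58.0800 = 44.1408
Higher: delay to age 4 (44.1408).

44.14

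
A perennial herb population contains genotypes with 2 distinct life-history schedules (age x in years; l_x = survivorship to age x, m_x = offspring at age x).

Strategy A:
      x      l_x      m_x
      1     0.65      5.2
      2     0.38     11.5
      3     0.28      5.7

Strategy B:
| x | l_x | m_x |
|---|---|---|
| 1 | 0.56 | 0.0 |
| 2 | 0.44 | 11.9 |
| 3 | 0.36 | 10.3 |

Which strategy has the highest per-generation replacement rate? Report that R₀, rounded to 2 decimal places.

Strategy A: R₀ = 0.65×5.2 + 0.38×11.5 + 0.28×5.7 = 9.3460
Strategy B: R₀ = 0.56×0.0 + 0.44×11.9 + 0.36×10.3 = 8.9440
Highest R₀: strategy A with 9.3460.

9.35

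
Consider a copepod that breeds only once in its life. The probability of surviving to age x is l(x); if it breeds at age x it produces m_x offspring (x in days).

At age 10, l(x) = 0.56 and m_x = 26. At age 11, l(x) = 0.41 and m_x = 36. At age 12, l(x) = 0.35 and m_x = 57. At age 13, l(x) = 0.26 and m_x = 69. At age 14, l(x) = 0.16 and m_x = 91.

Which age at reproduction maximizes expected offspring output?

12

Expected offspring if breeding at age x = l(x) × m_x:
  age 10: 0.56 × 26 = 14.560
  age 11: 0.41 × 36 = 14.760
  age 12: 0.35 × 57 = 19.950
  age 13: 0.26 × 69 = 17.940
  age 14: 0.16 × 91 = 14.560
Maximum at age 12 (19.950).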